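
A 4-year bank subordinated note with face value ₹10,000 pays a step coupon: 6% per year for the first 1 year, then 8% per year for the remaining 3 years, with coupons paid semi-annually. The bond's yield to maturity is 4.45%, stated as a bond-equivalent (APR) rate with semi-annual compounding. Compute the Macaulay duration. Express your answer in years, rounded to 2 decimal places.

3.58 years

Periodic yield y = 0.02225. Discount each cash flow and weight by its period:
  t   CF        PV=CF/(1+0.02225)^t    t·PV
  1       300.00       293.4703       293.4703
  2       300.00       287.0827       574.1654
  3       400.00       374.4455     1,123.3365
  4       400.00       366.2954     1,465.1818
  5       400.00       358.3228     1,791.6138
  6       400.00       350.5236     2,103.1417
  7       400.00       342.8942     2,400.2595
  8    10,400.00     8,721.2028    69,769.6224
  Σ                 11,094.2373    79,520.7913
Price P = Σ PV = 11,094.2373.
Macaulay duration = Σ(t·PV) / P = 79,520.7913 / 11,094.2373 = 7.16776 half-year periods.
In years: 7.16776 / 2 = 3.58388 years.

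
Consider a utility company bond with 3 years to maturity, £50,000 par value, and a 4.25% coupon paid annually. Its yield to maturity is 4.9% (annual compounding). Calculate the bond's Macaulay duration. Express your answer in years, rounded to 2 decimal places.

Periodic yield y = 0.049. Discount each cash flow and weight by its year:
  t   CF        PV=CF/(1+0.049)^t    t·PV
  1     2,125.00     2,025.7388     2,025.7388
  2     2,125.00     1,931.1142     3,862.2284
  3    52,125.00    45,156.4304   135,469.2911
  Σ                 49,113.2834   141,357.2583
Price P = Σ PV = 49,113.2834.
Macaulay duration = Σ(t·PV) / P = 141,357.2583 / 49,113.2834 = 2.87819 years.

2.88 years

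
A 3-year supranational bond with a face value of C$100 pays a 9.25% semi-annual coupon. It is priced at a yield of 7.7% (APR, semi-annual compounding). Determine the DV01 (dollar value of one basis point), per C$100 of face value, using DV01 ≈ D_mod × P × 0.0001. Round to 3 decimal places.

Periodic yield y = 0.0385.
  t   CF        PV=CF/(1+0.0385)^t    t·PV
  1        4.625         4.4535         4.4535
  2        4.625         4.2884         8.5769
  3        4.625         4.1295        12.3884
  4        4.625         3.9764        15.9054
  5        4.625         3.8289        19.1447
  6      104.625        83.4058       500.4350
  Σ                    104.0826       560.9040
P = 104.0826; D_Mac = 5.38903 half-year periods = 2.69451 yrs; D_mod = 2.59462 yrs.
DV01 ≈ 2.59462 × 104.0826 × 0.0001 = 0.027005.

C$0.027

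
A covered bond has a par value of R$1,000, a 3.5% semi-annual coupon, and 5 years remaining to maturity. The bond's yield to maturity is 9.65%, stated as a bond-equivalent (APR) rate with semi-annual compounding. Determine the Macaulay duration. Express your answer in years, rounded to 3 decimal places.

4.562 years

Periodic yield y = 0.04825. Discount each cash flow and weight by its period:
  t   CF        PV=CF/(1+0.04825)^t    t·PV
  1        17.50        16.6945        16.6945
  2        17.50        15.9261        31.8521
  3        17.50        15.1930        45.5790
  4        17.50        14.4937        57.9747
  5        17.50        13.8265        69.1327
  6        17.50        13.1901        79.1407
  7        17.50        12.5830        88.0810
  8        17.50        12.0038        96.0305
  9        17.50        11.4513       103.0616
  10    1,017.50       635.1638     6,351.6375
  Σ                    760.5257     6,939.1843
Price P = Σ PV = 760.5257.
Macaulay duration = Σ(t·PV) / P = 6,939.1843 / 760.5257 = 9.12419 half-year periods.
In years: 9.12419 / 2 = 4.56210 years.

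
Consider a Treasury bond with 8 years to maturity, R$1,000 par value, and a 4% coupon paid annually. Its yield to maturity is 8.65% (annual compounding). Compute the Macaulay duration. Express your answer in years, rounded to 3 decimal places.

6.807 years

Periodic yield y = 0.0865. Discount each cash flow and weight by its year:
  t   CF        PV=CF/(1+0.0865)^t    t·PV
  1        40.00        36.8155        36.8155
  2        40.00        33.8845        67.7689
  3        40.00        31.1868        93.5604
  4        40.00        28.7039       114.8156
  5        40.00        26.4187       132.0935
  6        40.00        24.3154       145.8925
  7        40.00        22.3796       156.6570
  8     1,040.00       535.5444     4,284.3553
  Σ                    739.2487     5,031.9587
Price P = Σ PV = 739.2487.
Macaulay duration = Σ(t·PV) / P = 5,031.9587 / 739.2487 = 6.80685 years.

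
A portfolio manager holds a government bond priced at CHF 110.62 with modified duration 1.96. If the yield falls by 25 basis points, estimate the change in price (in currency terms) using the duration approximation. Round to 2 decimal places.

+CHF 0.54

Duration approximation: ΔP/P ≈ -D_mod · Δy = -1.96 × (-0.0025) = +0.004900.
ΔP ≈ 110.62 × (+0.004900) = +0.542038.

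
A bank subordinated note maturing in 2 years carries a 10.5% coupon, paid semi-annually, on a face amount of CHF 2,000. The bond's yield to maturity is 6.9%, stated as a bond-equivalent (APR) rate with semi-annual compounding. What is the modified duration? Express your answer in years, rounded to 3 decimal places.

Periodic yield y = 0.0345. First find Macaulay duration:
  t   CF        PV=CF/(1+0.0345)^t    t·PV
  1       105.00       101.4983       101.4983
  2       105.00        98.1134       196.2268
  3       105.00        94.8414       284.5241
  4     2,105.00     1,837.9349     7,351.7395
  Σ                  2,132.3880     7,933.9887
P = 2,132.3880; Macaulay duration = 7,933.9887 / 2,132.3880 = 3.72071 half-year periods = 1.86035 years.
Modified duration = D_Mac / (1 + y) = 1.86035 / 1.0345 = 1.79831 years.

1.798 years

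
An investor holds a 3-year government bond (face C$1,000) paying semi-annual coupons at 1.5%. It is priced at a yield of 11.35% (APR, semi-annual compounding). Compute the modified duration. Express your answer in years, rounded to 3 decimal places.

2.777 years

Periodic yield y = 0.05675. First find Macaulay duration:
  t   CF        PV=CF/(1+0.05675)^t    t·PV
  1         7.50         7.0972         7.0972
  2         7.50         6.7161        13.4322
  3         7.50         6.3554        19.0663
  4         7.50         6.0141        24.0565
  5         7.50         5.6911        28.4557
  6     1,007.50       723.4550     4,340.7299
  Σ                    755.3290     4,432.8379
P = 755.3290; Macaulay duration = 4,432.8379 / 755.3290 = 5.86875 half-year periods = 2.93438 years.
Modified duration = D_Mac / (1 + y) = 2.93438 / 1.05675 = 2.77679 years.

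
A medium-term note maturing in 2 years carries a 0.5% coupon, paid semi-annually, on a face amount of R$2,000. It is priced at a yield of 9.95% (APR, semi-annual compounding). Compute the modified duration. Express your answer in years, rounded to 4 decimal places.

Periodic yield y = 0.04975. First find Macaulay duration:
  t   CF        PV=CF/(1+0.04975)^t    t·PV
  1         5.00         4.7630         4.7630
  2         5.00         4.5373         9.0746
  3         5.00         4.3223        12.9668
  4     2,005.00     1,651.0904     6,604.3615
  Σ                  1,664.7130     6,631.1659
P = 1,664.7130; Macaulay duration = 6,631.1659 / 1,664.7130 = 3.98337 half-year periods = 1.99168 years.
Modified duration = D_Mac / (1 + y) = 1.99168 / 1.04975 = 1.89729 years.

1.8973 years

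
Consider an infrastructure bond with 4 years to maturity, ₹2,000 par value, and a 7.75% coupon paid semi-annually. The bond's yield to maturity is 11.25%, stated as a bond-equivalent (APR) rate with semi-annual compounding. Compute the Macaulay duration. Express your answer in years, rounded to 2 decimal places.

Periodic yield y = 0.05625. Discount each cash flow and weight by its period:
  t   CF        PV=CF/(1+0.05625)^t    t·PV
  1        77.50        73.3728        73.3728
  2        77.50        69.4654       138.9307
  3        77.50        65.7660       197.2980
  4        77.50        62.2637       249.0547
  5        77.50        58.9479       294.7393
  6        77.50        55.8086       334.8518
  7        77.50        52.8366       369.8560
  8     2,077.50     1,340.9335    10,727.4684
  Σ                  1,779.3945    12,385.5718
Price P = Σ PV = 1,779.3945.
Macaulay duration = Σ(t·PV) / P = 12,385.5718 / 1,779.3945 = 6.96055 half-year periods.
In years: 6.96055 / 2 = 3.48028 years.

3.48 years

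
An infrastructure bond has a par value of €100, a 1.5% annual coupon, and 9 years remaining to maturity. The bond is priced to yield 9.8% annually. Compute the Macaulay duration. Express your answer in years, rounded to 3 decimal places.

8.224 years

Periodic yield y = 0.098. Discount each cash flow and weight by its year:
  t   CF        PV=CF/(1+0.098)^t    t·PV
  1         1.50         1.3661         1.3661
  2         1.50         1.2442         2.4884
  3         1.50         1.1331         3.3994
  4         1.50         1.0320         4.1280
  5         1.50         0.9399         4.6995
  6         1.50         0.8560         5.1360
  7         1.50         0.7796         5.4572
  8         1.50         0.7100         5.6802
  9       101.50        43.7567       393.8107
  Σ                     51.8177       426.1656
Price P = Σ PV = 51.8177.
Macaulay duration = Σ(t·PV) / P = 426.1656 / 51.8177 = 8.22432 years.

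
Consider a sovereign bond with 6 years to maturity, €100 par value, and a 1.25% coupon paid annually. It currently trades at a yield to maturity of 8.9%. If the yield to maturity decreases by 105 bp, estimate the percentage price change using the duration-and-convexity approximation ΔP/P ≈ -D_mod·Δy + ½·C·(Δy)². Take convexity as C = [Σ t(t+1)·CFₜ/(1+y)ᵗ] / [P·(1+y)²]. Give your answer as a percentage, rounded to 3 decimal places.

+5.743%

With y = 0.089:
  t   CF        PV=CF/(1+0.089)^t    t·PV        t(t+1)·PV
  1         1.25         1.1478         1.1478           2.2957
  2         1.25         1.0540         2.1081           6.3242
  3         1.25         0.9679         2.9037          11.6147
  4         1.25         0.8888         3.5552          17.7758
  5         1.25         0.8162         4.0808          24.4845
  6       101.25        60.7055       364.2328       2,549.6293
  Σ                     65.5802       378.0283       2,612.1242
P = 65.5802; D_Mac = 5.76437 yrs; D_mod = 5.29327 yrs; C = 33.58656.
Duration effect: -5.29327 × (-0.0105) = +0.055579
Convexity effect: 0.5 × 33.58656 × (-0.0105)² = +0.0018515
ΔP/P ≈ +0.055579 + 0.0018515 = +0.057431 = +5.7431%.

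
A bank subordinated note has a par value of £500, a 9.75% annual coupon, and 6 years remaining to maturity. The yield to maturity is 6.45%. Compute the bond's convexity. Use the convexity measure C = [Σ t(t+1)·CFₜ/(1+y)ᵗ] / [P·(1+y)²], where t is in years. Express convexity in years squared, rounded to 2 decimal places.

28.15

With y = 0.0645:
  t   CF        PV=CF/(1+0.0645)^t    t·PV        t(t+1)·PV
  1        48.75        45.7961        45.7961          91.5923
  2        48.75        43.0213        86.0426         258.1277
  3        48.75        40.4145       121.2436         484.9745
  4        48.75        37.9657       151.8630         759.3150
  5        48.75        35.6653       178.3267       1,069.9600
  6       548.75       377.1382     2,262.8293      15,839.8049
  Σ                    580.0013     2,846.1013      18,503.7743
P = 580.0013.
Convexity = Σ t(t+1)·PV / [P·(1+y)²] = 18,503.7743 / (580.0013 × 1.133160) = 28.15400.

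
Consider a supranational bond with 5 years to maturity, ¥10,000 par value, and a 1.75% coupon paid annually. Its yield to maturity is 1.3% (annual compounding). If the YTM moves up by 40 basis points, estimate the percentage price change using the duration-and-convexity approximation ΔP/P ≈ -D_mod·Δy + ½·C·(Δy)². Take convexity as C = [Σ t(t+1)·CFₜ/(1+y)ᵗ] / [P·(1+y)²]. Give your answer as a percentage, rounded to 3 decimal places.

-1.886%

With y = 0.013:
  t   CF        PV=CF/(1+0.013)^t    t·PV        t(t+1)·PV
  1       175.00       172.7542       172.7542         345.5084
  2       175.00       170.5372       341.0744       1,023.2233
  3       175.00       168.3487       505.0460       2,020.1841
  4       175.00       166.1882       664.7529       3,323.7646
  5    10,175.00     9,538.6561    47,693.2805     286,159.6829
  Σ                 10,216.4844    49,376.9081     292,872.3633
P = 10,216.4844; D_Mac = 4.83306 yrs; D_mod = 4.77104 yrs; C = 27.93560.
Duration effect: -4.77104 × (+0.004) = -0.019084
Convexity effect: 0.5 × 27.93560 × (0.004)² = +0.0002235
ΔP/P ≈ -0.019084 + 0.0002235 = -0.018861 = -1.8861%.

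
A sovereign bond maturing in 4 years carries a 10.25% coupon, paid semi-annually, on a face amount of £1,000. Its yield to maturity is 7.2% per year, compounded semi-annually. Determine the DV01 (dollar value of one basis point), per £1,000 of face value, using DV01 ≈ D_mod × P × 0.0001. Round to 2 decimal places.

Periodic yield y = 0.036.
  t   CF        PV=CF/(1+0.036)^t    t·PV
  1        51.25        49.4691        49.4691
  2        51.25        47.7501        95.5002
  3        51.25        46.0908       138.2725
  4        51.25        44.4892       177.9569
  5        51.25        42.9433       214.7163
  6        51.25        41.4510       248.7062
  7        51.25        40.0106       280.0745
  8     1,051.25       792.1875     6,337.4997
  Σ                  1,104.3917     7,542.1955
P = 1,104.3917; D_Mac = 6.82928 half-year periods = 3.41464 yrs; D_mod = 3.29598 yrs.
DV01 ≈ 3.29598 × 1,104.3917 × 0.0001 = 0.364006.

£0.36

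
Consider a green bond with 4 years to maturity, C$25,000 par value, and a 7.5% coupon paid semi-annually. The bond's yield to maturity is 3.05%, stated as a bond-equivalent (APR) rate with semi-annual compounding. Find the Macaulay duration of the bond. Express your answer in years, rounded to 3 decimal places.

Periodic yield y = 0.01525. Discount each cash flow and weight by its period:
  t   CF        PV=CF/(1+0.01525)^t    t·PV
  1       937.50       923.4179       923.4179
  2       937.50       909.5473     1,819.0946
  3       937.50       895.8850     2,687.6551
  4       937.50       882.4280     3,529.7120
  5       937.50       869.1731     4,345.8656
  6       937.50       856.1173     5,136.7040
  7       937.50       843.2576     5,902.8035
  8    25,937.50    22,979.6880   183,837.5044
  Σ                 29,159.5143   208,182.7570
Price P = Σ PV = 29,159.5143.
Macaulay duration = Σ(t·PV) / P = 208,182.7570 / 29,159.5143 = 7.13945 half-year periods.
In years: 7.13945 / 2 = 3.56972 years.

3.570 years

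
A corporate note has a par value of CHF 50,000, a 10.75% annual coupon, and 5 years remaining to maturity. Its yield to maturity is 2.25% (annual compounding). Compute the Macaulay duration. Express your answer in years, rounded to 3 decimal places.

4.264 years

Periodic yield y = 0.0225. Discount each cash flow and weight by its year:
  t   CF        PV=CF/(1+0.0225)^t    t·PV
  1     5,375.00     5,256.7237     5,256.7237
  2     5,375.00     5,141.0501    10,282.1002
  3     5,375.00     5,027.9218    15,083.7655
  4     5,375.00     4,917.2830    19,669.1319
  5    55,375.00    49,544.6946   247,723.4731
  Σ                 69,887.6732   298,015.1944
Price P = Σ PV = 69,887.6732.
Macaulay duration = Σ(t·PV) / P = 298,015.1944 / 69,887.6732 = 4.26420 years.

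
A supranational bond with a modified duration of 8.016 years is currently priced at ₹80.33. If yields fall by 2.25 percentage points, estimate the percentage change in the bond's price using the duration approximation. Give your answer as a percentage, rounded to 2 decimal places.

Duration approximation: ΔP/P ≈ -D_mod · Δy = -8.016 × (-0.0225) = +0.180360.
As a percentage: +18.0360%.

+18.04%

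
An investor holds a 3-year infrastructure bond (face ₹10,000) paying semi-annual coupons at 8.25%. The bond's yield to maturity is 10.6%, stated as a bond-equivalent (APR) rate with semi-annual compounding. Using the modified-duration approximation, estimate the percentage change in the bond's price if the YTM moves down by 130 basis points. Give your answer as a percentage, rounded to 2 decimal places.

Periodic yield y = 0.053. Modified duration first:
  t   CF        PV=CF/(1+0.053)^t    t·PV
  1       412.50       391.7379       391.7379
  2       412.50       372.0208       744.0416
  3       412.50       353.2961     1,059.8883
  4       412.50       335.5139     1,342.0554
  5       412.50       318.6266     1,593.1332
  6    10,412.50     7,638.0903    45,828.5417
  Σ                  9,409.2856    50,959.3981
P = 9,409.2856; D_Mac = 5.41586 half-year periods = 2.70793 yrs; D_mod = 2.70793/(1+0.053) = 2.57163 yrs.
ΔP/P ≈ -D_mod · Δy = -2.57163 × (-0.013) = +0.033431 = +3.3431%.

+3.34%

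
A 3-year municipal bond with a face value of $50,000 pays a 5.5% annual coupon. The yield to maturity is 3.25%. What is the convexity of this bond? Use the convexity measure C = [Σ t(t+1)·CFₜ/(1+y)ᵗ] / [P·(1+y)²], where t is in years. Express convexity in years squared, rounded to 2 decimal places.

10.51

With y = 0.0325:
  t   CF        PV=CF/(1+0.0325)^t    t·PV        t(t+1)·PV
  1     2,750.00     2,663.4383     2,663.4383       5,326.8765
  2     2,750.00     2,579.6012     5,159.2024      15,477.6073
  3    52,750.00    47,923.9143   143,771.7429     575,086.9718
  Σ                 53,166.9538   151,594.3836     595,891.4556
P = 53,166.9538.
Convexity = Σ t(t+1)·PV / [P·(1+y)²] = 595,891.4556 / (53,166.9538 × 1.066056) = 10.51345.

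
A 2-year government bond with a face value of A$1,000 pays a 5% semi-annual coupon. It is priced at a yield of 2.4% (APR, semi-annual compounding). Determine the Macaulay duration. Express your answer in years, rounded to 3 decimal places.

Periodic yield y = 0.012. Discount each cash flow and weight by its period:
  t   CF        PV=CF/(1+0.012)^t    t·PV
  1        25.00        24.7036        24.7036
  2        25.00        24.4106        48.8213
  3        25.00        24.1212        72.3635
  4     1,025.00       977.2413     3,908.9652
  Σ                  1,050.4767     4,054.8536
Price P = Σ PV = 1,050.4767.
Macaulay duration = Σ(t·PV) / P = 4,054.8536 / 1,050.4767 = 3.86001 half-year periods.
In years: 3.86001 / 2 = 1.93001 years.

1.930 years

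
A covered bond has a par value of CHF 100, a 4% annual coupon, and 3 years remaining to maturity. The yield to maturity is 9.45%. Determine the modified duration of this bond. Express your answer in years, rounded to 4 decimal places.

Periodic yield y = 0.0945. First find Macaulay duration:
  t   CF        PV=CF/(1+0.0945)^t    t·PV
  1         4.00         3.6546         3.6546
  2         4.00         3.3391         6.6782
  3       104.00        79.3206       237.9618
  Σ                     86.3143       248.2946
P = 86.3143; Macaulay duration = 248.2946 / 86.3143 = 2.87663 years.
Modified duration = D_Mac / (1 + y) = 2.87663 / 1.0945 = 2.62826 years.

2.6283 years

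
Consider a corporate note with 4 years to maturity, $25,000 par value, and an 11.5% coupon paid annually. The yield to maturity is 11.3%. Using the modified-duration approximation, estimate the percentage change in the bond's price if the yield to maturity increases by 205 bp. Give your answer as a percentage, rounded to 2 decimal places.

-6.31%

Periodic yield y = 0.113. Modified duration first:
  t   CF        PV=CF/(1+0.113)^t    t·PV
  1     2,875.00     2,583.1087     2,583.1087
  2     2,875.00     2,320.8524     4,641.7048
  3     2,875.00     2,085.2223     6,255.6668
  4    27,875.00    18,164.9505    72,659.8020
  Σ                 25,154.1339    86,140.2823
P = 25,154.1339; D_Mac = 3.42450 yrs; D_mod = 3.42450/(1+0.113) = 3.07682 yrs.
ΔP/P ≈ -D_mod · Δy = -3.07682 × (+0.0205) = -0.063075 = -6.3075%.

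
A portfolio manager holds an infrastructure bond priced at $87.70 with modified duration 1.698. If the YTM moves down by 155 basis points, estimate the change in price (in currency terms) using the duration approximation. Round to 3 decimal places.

+$2.308

Duration approximation: ΔP/P ≈ -D_mod · Δy = -1.698 × (-0.0155) = +0.026319.
ΔP ≈ 87.70 × (+0.026319) = +2.3081763.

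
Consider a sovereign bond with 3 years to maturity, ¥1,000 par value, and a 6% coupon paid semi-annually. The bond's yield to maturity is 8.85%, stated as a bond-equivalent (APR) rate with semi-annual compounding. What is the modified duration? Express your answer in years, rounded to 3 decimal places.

2.662 years

Periodic yield y = 0.04425. First find Macaulay duration:
  t   CF        PV=CF/(1+0.04425)^t    t·PV
  1        30.00        28.7288        28.7288
  2        30.00        27.5114        55.0227
  3        30.00        26.3456        79.0367
  4        30.00        25.2292       100.9168
  5        30.00        24.1601       120.8005
  6     1,030.00       794.3471     4,766.0827
  Σ                    926.3221     5,150.5882
P = 926.3221; Macaulay duration = 5,150.5882 / 926.3221 = 5.56026 half-year periods = 2.78013 years.
Modified duration = D_Mac / (1 + y) = 2.78013 / 1.04425 = 2.66232 years.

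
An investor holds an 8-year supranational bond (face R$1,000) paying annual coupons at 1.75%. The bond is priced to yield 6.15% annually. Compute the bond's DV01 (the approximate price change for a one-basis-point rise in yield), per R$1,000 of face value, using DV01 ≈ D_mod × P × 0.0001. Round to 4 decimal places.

Periodic yield y = 0.0615.
  t   CF        PV=CF/(1+0.0615)^t    t·PV
  1        17.50        16.4861        16.4861
  2        17.50        15.5310        31.0619
  3        17.50        14.6311        43.8934
  4        17.50        13.7835        55.1338
  5        17.50        12.9849        64.9244
  6        17.50        12.2326        73.3955
  7        17.50        11.5239        80.6670
  8     1,017.50       631.2108     5,049.6865
  Σ                    728.3838     5,415.2487
P = 728.3838; D_Mac = 7.43461 yrs; D_mod = 7.00387 yrs.
DV01 ≈ 7.00387 × 728.3838 × 0.0001 = 0.510151.

R$0.5102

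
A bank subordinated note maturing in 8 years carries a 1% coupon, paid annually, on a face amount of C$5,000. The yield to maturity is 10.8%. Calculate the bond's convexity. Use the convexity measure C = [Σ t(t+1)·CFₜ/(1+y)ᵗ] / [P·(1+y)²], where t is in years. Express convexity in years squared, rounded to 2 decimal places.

With y = 0.108:
  t   CF        PV=CF/(1+0.108)^t    t·PV        t(t+1)·PV
  1        50.00        45.1264        45.1264          90.2527
  2        50.00        40.7278        81.4555         244.3665
  3        50.00        36.7579       110.2737         441.0948
  4        50.00        33.1750       132.7000         663.5000
  5        50.00        29.9413       149.7067         898.2401
  6        50.00        27.0229       162.1372       1,134.9605
  7        50.00        24.3889       170.7221       1,365.7767
  8     5,050.00     2,223.1732    17,785.3855     160,068.4691
  Σ                  2,460.3133    18,637.5070     164,906.6606
P = 2,460.3133.
Convexity = Σ t(t+1)·PV / [P·(1+y)²] = 164,906.6606 / (2,460.3133 × 1.227664) = 54.59694.

54.60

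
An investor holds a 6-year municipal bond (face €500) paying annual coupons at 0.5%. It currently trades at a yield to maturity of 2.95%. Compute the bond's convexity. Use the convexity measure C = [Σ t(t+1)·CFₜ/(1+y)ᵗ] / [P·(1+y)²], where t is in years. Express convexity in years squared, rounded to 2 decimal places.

38.92

With y = 0.0295:
  t   CF        PV=CF/(1+0.0295)^t    t·PV        t(t+1)·PV
  1         2.50         2.4284         2.4284           4.8567
  2         2.50         2.3588         4.7176          14.1527
  3         2.50         2.2912         6.8736          27.4943
  4         2.50         2.2255         8.9021          44.5107
  5         2.50         2.1618        10.8088          64.8529
  6       502.50       422.0637     2,532.3820      17,726.6737
  Σ                    433.5293     2,566.1124      17,882.5410
P = 433.5293.
Convexity = Σ t(t+1)·PV / [P·(1+y)²] = 17,882.5410 / (433.5293 × 1.059870) = 38.91868.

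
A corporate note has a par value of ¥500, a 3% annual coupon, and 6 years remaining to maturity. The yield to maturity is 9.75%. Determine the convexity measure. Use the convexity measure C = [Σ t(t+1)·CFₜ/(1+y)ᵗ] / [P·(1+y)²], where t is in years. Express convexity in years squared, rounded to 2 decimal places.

With y = 0.0975:
  t   CF        PV=CF/(1+0.0975)^t    t·PV        t(t+1)·PV
  1        15.00        13.6674        13.6674          27.3349
  2        15.00        12.4532        24.9065          74.7194
  3        15.00        11.3469        34.0407         136.1629
  4        15.00        10.3389        41.3555         206.7774
  5        15.00         9.4204        47.1019         282.6115
  6       515.00       294.6999     1,768.1997      12,377.3977
  Σ                    351.9268     1,929.2717      13,105.0039
P = 351.9268.
Convexity = Σ t(t+1)·PV / [P·(1+y)²] = 13,105.0039 / (351.9268 × 1.204506) = 30.91547.

30.92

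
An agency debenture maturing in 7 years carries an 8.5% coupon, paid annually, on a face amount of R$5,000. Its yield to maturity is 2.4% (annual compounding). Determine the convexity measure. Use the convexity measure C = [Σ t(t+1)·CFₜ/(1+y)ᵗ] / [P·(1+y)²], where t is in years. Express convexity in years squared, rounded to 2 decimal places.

41.18

With y = 0.024:
  t   CF        PV=CF/(1+0.024)^t    t·PV        t(t+1)·PV
  1       425.00       415.0391       415.0391         830.0781
  2       425.00       405.3116       810.6232       2,431.8695
  3       425.00       395.8121     1,187.4363       4,749.7451
  4       425.00       386.5352     1,546.1410       7,730.7050
  5       425.00       377.4758     1,887.3791      11,324.2749
  6       425.00       368.6287     2,211.7724      15,482.4070
  7     5,425.00     4,595.1537    32,166.0762     257,328.6094
  Σ                  6,943.9563    40,224.4673     299,877.6890
P = 6,943.9563.
Convexity = Σ t(t+1)·PV / [P·(1+y)²] = 299,877.6890 / (6,943.9563 × 1.048576) = 41.18483.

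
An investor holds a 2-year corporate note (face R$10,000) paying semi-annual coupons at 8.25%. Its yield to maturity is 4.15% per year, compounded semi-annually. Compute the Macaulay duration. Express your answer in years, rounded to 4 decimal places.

Periodic yield y = 0.02075. Discount each cash flow and weight by its period:
  t   CF        PV=CF/(1+0.02075)^t    t·PV
  1       412.50       404.1146       404.1146
  2       412.50       395.8997       791.7994
  3       412.50       387.8518     1,163.5553
  4    10,412.50     9,591.2997    38,365.1987
  Σ                 10,779.1658    40,724.6680
Price P = Σ PV = 10,779.1658.
Macaulay duration = Σ(t·PV) / P = 40,724.6680 / 10,779.1658 = 3.77809 half-year periods.
In years: 3.77809 / 2 = 1.88905 years.

1.8890 years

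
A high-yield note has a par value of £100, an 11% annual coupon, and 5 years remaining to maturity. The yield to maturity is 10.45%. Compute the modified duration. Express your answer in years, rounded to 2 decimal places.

Periodic yield y = 0.1045. First find Macaulay duration:
  t   CF        PV=CF/(1+0.1045)^t    t·PV
  1        11.00         9.9593         9.9593
  2        11.00         9.0170        18.0340
  3        11.00         8.1639        24.4916
  4        11.00         7.3915        29.5658
  5       111.00        67.5296       337.6482
  Σ                    102.0612       419.6988
P = 102.0612; Macaulay duration = 419.6988 / 102.0612 = 4.11223 years.
Modified duration = D_Mac / (1 + y) = 4.11223 / 1.1045 = 3.72316 years.

3.72 years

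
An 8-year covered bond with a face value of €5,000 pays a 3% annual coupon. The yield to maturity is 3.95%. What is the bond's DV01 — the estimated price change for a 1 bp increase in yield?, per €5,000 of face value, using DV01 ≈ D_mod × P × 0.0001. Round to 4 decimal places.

€3.2409

Periodic yield y = 0.0395.
  t   CF        PV=CF/(1+0.0395)^t    t·PV
  1       150.00       144.3001       144.3001
  2       150.00       138.8169       277.6338
  3       150.00       133.5420       400.6259
  4       150.00       128.4675       513.8700
  5       150.00       123.5859       617.9293
  6       150.00       118.8897       713.3383
  7       150.00       114.3720       800.6042
  8     5,150.00     3,777.5592    30,220.4736
  Σ                  4,679.5333    33,688.7752
P = 4,679.5333; D_Mac = 7.19917 yrs; D_mod = 6.92561 yrs.
DV01 ≈ 6.92561 × 4,679.5333 × 0.0001 = 3.240863.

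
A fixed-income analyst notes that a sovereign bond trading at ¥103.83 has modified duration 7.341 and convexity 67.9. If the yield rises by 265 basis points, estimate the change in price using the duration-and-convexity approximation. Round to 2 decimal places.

-¥17.72

Duration effect: -D_mod·Δy = -7.341 × (+0.0265) = -0.1945365
Convexity effect: ½·C·(Δy)² = 0.5 × 67.9 × (0.0265)² = +0.0238413875
ΔP/P ≈ -0.1945365 + 0.0238413875 = -0.1706951125
ΔP ≈ 103.83 × (-0.1706951125) = -17.723273530875.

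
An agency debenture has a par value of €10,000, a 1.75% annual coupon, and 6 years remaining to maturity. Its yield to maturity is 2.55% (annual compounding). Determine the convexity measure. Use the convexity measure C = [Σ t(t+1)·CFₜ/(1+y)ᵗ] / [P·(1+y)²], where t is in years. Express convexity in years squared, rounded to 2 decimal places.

With y = 0.0255:
  t   CF        PV=CF/(1+0.0255)^t    t·PV        t(t+1)·PV
  1       175.00       170.6485       170.6485         341.2969
  2       175.00       166.4051       332.8103         998.4308
  3       175.00       162.2673       486.8020       1,947.2078
  4       175.00       158.2324       632.9296       3,164.6478
  5       175.00       154.2978       771.4890       4,628.9339
  6    10,175.00     8,748.2348    52,489.4087     367,425.8606
  Σ                  9,560.0859    54,884.0879     378,506.3778
P = 9,560.0859.
Convexity = Σ t(t+1)·PV / [P·(1+y)²] = 378,506.3778 / (9,560.0859 × 1.051650) = 37.64784.

37.65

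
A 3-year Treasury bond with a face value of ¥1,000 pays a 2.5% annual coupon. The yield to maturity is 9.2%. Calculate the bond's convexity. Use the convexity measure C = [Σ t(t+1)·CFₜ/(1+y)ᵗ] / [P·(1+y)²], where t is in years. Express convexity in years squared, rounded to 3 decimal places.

9.705

With y = 0.092:
  t   CF        PV=CF/(1+0.092)^t    t·PV        t(t+1)·PV
  1        25.00        22.8938        22.8938          45.7875
  2        25.00        20.9650        41.9300         125.7900
  3     1,025.00       787.1472     2,361.4416       9,445.7663
  Σ                    831.0060     2,426.2653       9,617.3438
P = 831.0060.
Convexity = Σ t(t+1)·PV / [P·(1+y)²] = 9,617.3438 / (831.0060 × 1.192464) = 9.70523.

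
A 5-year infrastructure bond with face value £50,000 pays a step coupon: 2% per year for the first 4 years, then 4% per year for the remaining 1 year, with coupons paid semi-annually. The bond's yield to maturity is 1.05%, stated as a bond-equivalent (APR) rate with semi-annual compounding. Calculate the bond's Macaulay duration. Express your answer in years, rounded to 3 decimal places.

4.788 years

Periodic yield y = 0.00525. Discount each cash flow and weight by its period:
  t   CF        PV=CF/(1+0.00525)^t    t·PV
  1       500.00       497.3887       497.3887
  2       500.00       494.7911       989.5821
  3       500.00       492.2070     1,476.6209
  4       500.00       489.6364     1,958.5455
  5       500.00       487.0792     2,435.3961
  6       500.00       484.5354     2,907.2124
  7       500.00       482.0049     3,374.0341
  8       500.00       479.4876     3,835.9005
  9     1,000.00       953.9668     8,585.7013
  10   51,000.00    48,398.2165   483,982.1654
  Σ                 53,259.3135   510,042.5471
Price P = Σ PV = 53,259.3135.
Macaulay duration = Σ(t·PV) / P = 510,042.5471 / 53,259.3135 = 9.57659 half-year periods.
In years: 9.57659 / 2 = 4.78829 years.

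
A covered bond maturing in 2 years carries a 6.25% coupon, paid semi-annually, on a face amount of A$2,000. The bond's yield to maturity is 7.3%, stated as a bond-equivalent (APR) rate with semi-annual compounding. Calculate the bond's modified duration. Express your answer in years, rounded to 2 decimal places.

1.84 years

Periodic yield y = 0.0365. First find Macaulay duration:
  t   CF        PV=CF/(1+0.0365)^t    t·PV
  1        62.50        60.2991        60.2991
  2        62.50        58.1757       116.3513
  3        62.50        56.1270       168.3811
  4     2,062.50     1,786.9678     7,147.8713
  Σ                  1,961.5696     7,492.9028
P = 1,961.5696; Macaulay duration = 7,492.9028 / 1,961.5696 = 3.81985 half-year periods = 1.90993 years.
Modified duration = D_Mac / (1 + y) = 1.90993 / 1.0365 = 1.84267 years.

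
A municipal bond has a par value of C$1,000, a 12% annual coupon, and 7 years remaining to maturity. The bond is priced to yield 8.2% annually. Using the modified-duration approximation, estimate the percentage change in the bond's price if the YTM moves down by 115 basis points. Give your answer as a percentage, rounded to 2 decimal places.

+5.61%

Periodic yield y = 0.082. Modified duration first:
  t   CF        PV=CF/(1+0.082)^t    t·PV
  1       120.00       110.9057       110.9057
  2       120.00       102.5007       205.0013
  3       120.00        94.7326       284.1978
  4       120.00        87.5532       350.2129
  5       120.00        80.9180       404.5898
  6       120.00        74.7855       448.7133
  7     1,120.00       645.1002     4,515.7016
  Σ                  1,196.4960     6,319.3225
P = 1,196.4960; D_Mac = 5.28152 yrs; D_mod = 5.28152/(1+0.082) = 4.88126 yrs.
ΔP/P ≈ -D_mod · Δy = -4.88126 × (-0.0115) = +0.056134 = +5.6134%.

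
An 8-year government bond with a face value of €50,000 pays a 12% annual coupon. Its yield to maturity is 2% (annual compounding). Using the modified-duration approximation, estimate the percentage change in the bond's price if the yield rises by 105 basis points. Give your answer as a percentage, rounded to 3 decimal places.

-6.353%

Periodic yield y = 0.02. Modified duration first:
  t   CF        PV=CF/(1+0.02)^t    t·PV
  1     6,000.00     5,882.3529     5,882.3529
  2     6,000.00     5,767.0127    11,534.0254
  3     6,000.00     5,653.9340    16,961.8020
  4     6,000.00     5,543.0726    22,172.2902
  5     6,000.00     5,434.3849    27,171.9243
  6     6,000.00     5,327.8283    31,966.9698
  7     6,000.00     5,223.3611    36,563.5275
  8    56,000.00    47,795.4608   382,363.6863
  Σ                 86,627.4072   534,616.5784
P = 86,627.4072; D_Mac = 6.17145 yrs; D_mod = 6.17145/(1+0.02) = 6.05044 yrs.
ΔP/P ≈ -D_mod · Δy = -6.05044 × (+0.0105) = -0.063530 = -6.3530%.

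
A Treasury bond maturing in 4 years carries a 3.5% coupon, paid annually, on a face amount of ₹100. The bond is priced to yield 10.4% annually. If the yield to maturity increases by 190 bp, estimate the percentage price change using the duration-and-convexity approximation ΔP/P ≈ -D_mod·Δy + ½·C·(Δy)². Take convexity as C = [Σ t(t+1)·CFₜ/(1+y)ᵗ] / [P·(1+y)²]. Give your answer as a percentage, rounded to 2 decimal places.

-6.22%

With y = 0.104:
  t   CF        PV=CF/(1+0.104)^t    t·PV        t(t+1)·PV
  1         3.50         3.1703         3.1703           6.3406
  2         3.50         2.8716         5.7433          17.2298
  3         3.50         2.6011         7.8034          31.2135
  4       103.50        69.6729       278.6917       1,393.4585
  Σ                     78.3160       295.4086       1,448.2424
P = 78.3160; D_Mac = 3.77201 yrs; D_mod = 3.41668 yrs; C = 15.17235.
Duration effect: -3.41668 × (+0.019) = -0.064917
Convexity effect: 0.5 × 15.17235 × (0.019)² = +0.0027386
ΔP/P ≈ -0.064917 + 0.0027386 = -0.062178 = -6.2178%.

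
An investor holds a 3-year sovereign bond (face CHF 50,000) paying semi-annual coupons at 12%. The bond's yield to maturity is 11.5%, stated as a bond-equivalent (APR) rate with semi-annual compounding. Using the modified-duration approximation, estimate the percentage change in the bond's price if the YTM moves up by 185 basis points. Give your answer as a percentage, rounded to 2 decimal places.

Periodic yield y = 0.0575. Modified duration first:
  t   CF        PV=CF/(1+0.0575)^t    t·PV
  1     3,000.00     2,836.8794     2,836.8794
  2     3,000.00     2,682.6283     5,365.2566
  3     3,000.00     2,536.7644     7,610.2931
  4     3,000.00     2,398.8315     9,595.3262
  5     3,000.00     2,268.3986    11,341.9931
  6    53,000.00    37,896.0211   227,376.1265
  Σ                 50,619.5233   264,125.8749
P = 50,619.5233; D_Mac = 5.21787 half-year periods = 2.60893 yrs; D_mod = 2.60893/(1+0.0575) = 2.46708 yrs.
ΔP/P ≈ -D_mod · Δy = -2.46708 × (+0.0185) = -0.045641 = -4.5641%.

-4.56%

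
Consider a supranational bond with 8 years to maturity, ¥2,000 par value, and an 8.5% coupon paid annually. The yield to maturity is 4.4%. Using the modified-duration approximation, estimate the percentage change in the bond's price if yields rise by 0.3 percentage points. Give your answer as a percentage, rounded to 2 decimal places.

-1.82%

Periodic yield y = 0.044. Modified duration first:
  t   CF        PV=CF/(1+0.044)^t    t·PV
  1       170.00       162.8352       162.8352
  2       170.00       155.9725       311.9449
  3       170.00       149.3989       448.1967
  4       170.00       143.1024       572.4096
  5       170.00       137.0713       685.3563
  6       170.00       131.2943       787.7659
  7       170.00       125.7608       880.3259
  8     2,170.00     1,537.6438    12,301.1505
  Σ                  2,543.0793    16,149.9851
P = 2,543.0793; D_Mac = 6.35056 yrs; D_mod = 6.35056/(1+0.044) = 6.08291 yrs.
ΔP/P ≈ -D_mod · Δy = -6.08291 × (+0.003) = -0.018249 = -1.8249%.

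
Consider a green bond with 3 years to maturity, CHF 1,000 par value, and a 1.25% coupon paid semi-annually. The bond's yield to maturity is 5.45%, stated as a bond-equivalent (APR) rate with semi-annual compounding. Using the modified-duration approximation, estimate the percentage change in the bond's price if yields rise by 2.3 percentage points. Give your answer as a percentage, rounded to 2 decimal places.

-6.61%

Periodic yield y = 0.02725. Modified duration first:
  t   CF        PV=CF/(1+0.02725)^t    t·PV
  1         6.25         6.0842         6.0842
  2         6.25         5.9228        11.8456
  3         6.25         5.7657        17.2971
  4         6.25         5.6127        22.4510
  5         6.25         5.4639        27.3193
  6     1,006.25       856.3454     5,138.0727
  Σ                    885.1948     5,223.0699
P = 885.1948; D_Mac = 5.90048 half-year periods = 2.95024 yrs; D_mod = 2.95024/(1+0.02725) = 2.87198 yrs.
ΔP/P ≈ -D_mod · Δy = -2.87198 × (+0.023) = -0.066055 = -6.6055%.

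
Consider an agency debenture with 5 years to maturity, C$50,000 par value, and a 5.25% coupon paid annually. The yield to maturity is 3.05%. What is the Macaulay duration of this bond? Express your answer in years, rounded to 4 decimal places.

Periodic yield y = 0.0305. Discount each cash flow and weight by its year:
  t   CF        PV=CF/(1+0.0305)^t    t·PV
  1     2,625.00     2,547.3071     2,547.3071
  2     2,625.00     2,471.9138     4,943.8275
  3     2,625.00     2,398.7518     7,196.2555
  4     2,625.00     2,327.7553     9,311.0212
  5    52,625.00    45,284.7660   226,423.8302
  Σ                 55,030.4941   250,422.2415
Price P = Σ PV = 55,030.4941.
Macaulay duration = Σ(t·PV) / P = 250,422.2415 / 55,030.4941 = 4.55061 years.

4.5506 years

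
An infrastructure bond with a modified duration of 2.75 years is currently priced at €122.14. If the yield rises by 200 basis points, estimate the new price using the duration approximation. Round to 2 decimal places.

Duration approximation: ΔP/P ≈ -D_mod · Δy = -2.75 × (+0.02) = -0.055000.
New price ≈ 122.14 × (1 - 0.055000) = 115.42230.

€115.42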